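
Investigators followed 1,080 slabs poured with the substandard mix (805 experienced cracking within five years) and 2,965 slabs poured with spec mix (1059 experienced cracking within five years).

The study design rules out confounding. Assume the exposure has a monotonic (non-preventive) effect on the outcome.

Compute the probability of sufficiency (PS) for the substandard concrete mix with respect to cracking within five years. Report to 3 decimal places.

PS ≈ 0.604

p₁ = P(outcome | exposed) = 805/1080 = 0.74537
p₀ = P(outcome | unexposed) = 1059/2965 = 0.35717
Under exogeneity and monotonicity, PS = (p₁ − p₀) / (1 − p₀).
PS = (0.74537 − 0.35717) / (1 − 0.35717) = 0.3882 / 0.64283 ≈ 0.6039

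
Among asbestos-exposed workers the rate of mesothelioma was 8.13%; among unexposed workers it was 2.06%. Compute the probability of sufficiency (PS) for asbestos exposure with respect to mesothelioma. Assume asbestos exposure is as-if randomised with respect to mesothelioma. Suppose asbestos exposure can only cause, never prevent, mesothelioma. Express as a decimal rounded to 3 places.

PS ≈ 0.062

p₁ = 0.0813, p₀ = 0.0206.
Under exogeneity and monotonicity, PS = (p₁ − p₀) / (1 − p₀).
PS = (0.0813 − 0.0206) / (1 − 0.0206) = 0.0607 / 0.9794 ≈ 0.0620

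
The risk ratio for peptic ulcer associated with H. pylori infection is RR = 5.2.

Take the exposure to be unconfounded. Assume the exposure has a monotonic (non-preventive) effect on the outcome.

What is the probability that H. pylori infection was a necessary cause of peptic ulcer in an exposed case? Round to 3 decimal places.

Under exogeneity and monotonicity, PN = (RR − 1) / RR = 1 − 1/RR.
PN = (5.2 − 1) / 5.2 = 4.2 / 5.2 ≈ 0.8077

PN ≈ 0.808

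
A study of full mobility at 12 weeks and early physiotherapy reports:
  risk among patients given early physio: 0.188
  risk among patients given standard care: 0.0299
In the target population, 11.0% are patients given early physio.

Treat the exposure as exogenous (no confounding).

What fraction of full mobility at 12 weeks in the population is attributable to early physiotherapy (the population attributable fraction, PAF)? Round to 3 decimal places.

Let p₁ = 0.188, p₀ = 0.0299.
Overall risk P(Y=1) = π·p₁ + (1−π)·p₀ = 0.11×0.188 + 0.89×0.0299 = 0.047291.
Under exogeneity, PAF = [P(Y=1) − p₀] / P(Y=1).
PAF = (0.047291 − 0.0299) / 0.047291 ≈ 0.3677

PAF ≈ 0.368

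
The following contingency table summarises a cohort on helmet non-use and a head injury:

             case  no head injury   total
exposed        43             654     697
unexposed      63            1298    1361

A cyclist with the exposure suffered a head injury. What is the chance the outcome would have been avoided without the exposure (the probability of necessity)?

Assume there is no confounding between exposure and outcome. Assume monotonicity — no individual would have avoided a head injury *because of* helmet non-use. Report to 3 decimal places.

p₁ = P(outcome | exposed) = 43/697 = 0.061693
p₀ = P(outcome | unexposed) = 63/1361 = 0.046289
Under exogeneity and monotonicity, PN = (p₁ − p₀)/p₁.
PN = (0.061693 − 0.046289) / 0.061693 ≈ 0.2497

PN ≈ 0.250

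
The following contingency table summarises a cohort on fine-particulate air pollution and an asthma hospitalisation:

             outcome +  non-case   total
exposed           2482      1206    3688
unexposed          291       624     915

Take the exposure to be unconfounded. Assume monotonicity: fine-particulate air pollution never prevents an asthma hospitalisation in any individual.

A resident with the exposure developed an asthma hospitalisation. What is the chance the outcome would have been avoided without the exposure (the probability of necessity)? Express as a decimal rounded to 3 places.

PN ≈ 0.527

p₁ = P(outcome | exposed) = 2482/3688 = 0.67299
p₀ = P(outcome | unexposed) = 291/915 = 0.31803
Under exogeneity and monotonicity, PN = (p₁ − p₀) / p₁.
PN = (0.67299 − 0.31803) / 0.67299 = 0.35496 / 0.67299 ≈ 0.5274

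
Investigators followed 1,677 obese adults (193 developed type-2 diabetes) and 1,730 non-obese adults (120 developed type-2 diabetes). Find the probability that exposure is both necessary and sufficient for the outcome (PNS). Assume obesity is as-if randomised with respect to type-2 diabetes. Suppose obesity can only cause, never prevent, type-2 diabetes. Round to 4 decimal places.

p₁ = P(outcome | exposed) = 193/1677 = 0.11509
p₀ = P(outcome | unexposed) = 120/1730 = 0.069364
Under exogeneity and monotonicity, PNS = p₁ − p₀.
PNS = 0.11509 − 0.069364 = 0.045722

PNS ≈ 0.0457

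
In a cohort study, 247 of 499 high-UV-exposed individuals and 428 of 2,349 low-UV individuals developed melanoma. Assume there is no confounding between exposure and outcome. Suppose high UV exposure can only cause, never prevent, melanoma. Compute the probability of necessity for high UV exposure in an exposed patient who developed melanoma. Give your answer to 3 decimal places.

p₁ = P(outcome | exposed) = 247/499 = 0.49499
p₀ = P(outcome | unexposed) = 428/2349 = 0.18221
Under exogeneity and monotonicity, PN = (p₁ − p₀) / p₁.
PN = (0.49499 − 0.18221) / 0.49499 = 0.31278 / 0.49499 ≈ 0.6319

PN ≈ 0.632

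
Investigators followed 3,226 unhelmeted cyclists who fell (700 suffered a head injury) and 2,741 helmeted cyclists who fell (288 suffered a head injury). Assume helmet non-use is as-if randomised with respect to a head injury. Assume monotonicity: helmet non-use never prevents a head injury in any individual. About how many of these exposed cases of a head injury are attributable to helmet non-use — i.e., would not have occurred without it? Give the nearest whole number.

about 361 cases

p₁ = P(outcome | exposed) = 700/3226 = 0.21699
p₀ = P(outcome | unexposed) = 288/2741 = 0.10507
PN = (p₁ − p₀)/p₁ = (0.21699 − 0.10507) / 0.21699 ≈ 0.51577.
Attributable cases ≈ PN × (exposed cases) = 0.51577 × 700 ≈ 361.04.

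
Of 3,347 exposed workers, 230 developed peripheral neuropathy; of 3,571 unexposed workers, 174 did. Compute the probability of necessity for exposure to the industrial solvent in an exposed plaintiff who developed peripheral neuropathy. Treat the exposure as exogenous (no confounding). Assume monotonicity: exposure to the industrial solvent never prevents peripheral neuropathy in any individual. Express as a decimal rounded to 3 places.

p₁ = P(outcome | exposed) = 230/3347 = 0.068718
p₀ = P(outcome | unexposed) = 174/3571 = 0.048726
Under exogeneity and monotonicity, PN = (p₁ − p₀) / p₁.
PN = (0.068718 − 0.048726) / 0.068718 = 0.019992 / 0.068718 ≈ 0.2909

PN ≈ 0.291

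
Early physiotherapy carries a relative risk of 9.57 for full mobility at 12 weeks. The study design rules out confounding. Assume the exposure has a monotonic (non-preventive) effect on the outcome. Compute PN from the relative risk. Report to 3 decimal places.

PN ≈ 0.896

Under exogeneity and monotonicity, PN = (RR − 1) / RR = 1 − 1/RR.
PN = (9.57 − 1) / 9.57 = 8.57 / 9.57 ≈ 0.8955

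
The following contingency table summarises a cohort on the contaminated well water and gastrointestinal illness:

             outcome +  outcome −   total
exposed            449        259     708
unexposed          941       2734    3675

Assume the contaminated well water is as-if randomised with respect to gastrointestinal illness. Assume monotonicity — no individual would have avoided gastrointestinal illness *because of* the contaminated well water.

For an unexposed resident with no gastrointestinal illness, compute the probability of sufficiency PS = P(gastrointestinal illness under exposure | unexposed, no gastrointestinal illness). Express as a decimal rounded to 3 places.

p₁ = P(outcome | exposed) = 449/708 = 0.63418
p₀ = P(outcome | unexposed) = 941/3675 = 0.25605
Under exogeneity and monotonicity, PS = (p₁ − p₀)/(1 − p₀).
PS = (0.63418 − 0.25605) / 0.74395 ≈ 0.5083

PS ≈ 0.508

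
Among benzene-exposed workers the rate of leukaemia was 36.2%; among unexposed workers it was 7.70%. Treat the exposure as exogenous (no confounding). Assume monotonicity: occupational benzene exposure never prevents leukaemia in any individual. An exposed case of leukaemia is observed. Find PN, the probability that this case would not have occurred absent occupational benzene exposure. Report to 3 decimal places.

PN ≈ 0.787

p₁ = 0.362, p₀ = 0.077.
Under exogeneity and monotonicity, PN = (p₁ − p₀) / p₁.
PN = (0.362 − 0.077) / 0.362 = 0.285 / 0.362 ≈ 0.7873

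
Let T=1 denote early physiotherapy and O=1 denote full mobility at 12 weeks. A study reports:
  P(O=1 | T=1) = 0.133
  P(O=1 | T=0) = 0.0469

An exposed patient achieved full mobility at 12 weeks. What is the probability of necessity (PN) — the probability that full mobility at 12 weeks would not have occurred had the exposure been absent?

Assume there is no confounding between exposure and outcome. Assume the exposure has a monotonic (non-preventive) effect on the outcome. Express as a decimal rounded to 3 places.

Let p₁ = 0.133, p₀ = 0.0469.
Under exogeneity and monotonicity, PN = (p₁ − p₀) / p₁.
PN = (0.133 − 0.0469) / 0.133 = 0.0861 / 0.133 ≈ 0.6474

PN ≈ 0.647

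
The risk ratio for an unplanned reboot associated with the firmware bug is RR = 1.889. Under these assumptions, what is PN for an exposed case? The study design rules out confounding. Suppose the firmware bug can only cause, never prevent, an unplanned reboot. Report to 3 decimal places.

Under exogeneity and monotonicity, PN = (RR − 1) / RR = 1 − 1/RR.
PN = (1.889 − 1) / 1.889 = 0.889 / 1.889 ≈ 0.4706

PN ≈ 0.471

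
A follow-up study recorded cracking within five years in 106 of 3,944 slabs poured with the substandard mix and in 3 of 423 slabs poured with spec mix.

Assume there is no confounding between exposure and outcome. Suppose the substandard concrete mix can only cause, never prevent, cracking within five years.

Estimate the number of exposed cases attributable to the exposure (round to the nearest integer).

about 78 cases

p₁ = P(outcome | exposed) = 106/3944 = 0.026876
p₀ = P(outcome | unexposed) = 3/423 = 0.0070922
PN = (p₁ − p₀)/p₁ = (0.026876 − 0.0070922) / 0.026876 ≈ 0.73612.
Attributable cases ≈ PN × (exposed cases) = 0.73612 × 106 ≈ 78.03.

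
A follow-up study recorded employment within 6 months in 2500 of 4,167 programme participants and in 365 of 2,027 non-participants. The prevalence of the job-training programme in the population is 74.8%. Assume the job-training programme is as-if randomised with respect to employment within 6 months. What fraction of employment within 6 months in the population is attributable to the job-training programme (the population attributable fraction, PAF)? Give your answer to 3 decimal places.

p₁ = P(outcome | exposed) = 2500/4167 = 0.59995
p₀ = P(outcome | unexposed) = 365/2027 = 0.18007
Overall risk P(Y=1) = π·p₁ + (1−π)·p₀ = 0.748×0.59995 + 0.252×0.18007 = 0.49414.
Under exogeneity, PAF = [P(Y=1) − p₀] / P(Y=1).
PAF = (0.49414 − 0.18007) / 0.49414 ≈ 0.6356

PAF ≈ 0.636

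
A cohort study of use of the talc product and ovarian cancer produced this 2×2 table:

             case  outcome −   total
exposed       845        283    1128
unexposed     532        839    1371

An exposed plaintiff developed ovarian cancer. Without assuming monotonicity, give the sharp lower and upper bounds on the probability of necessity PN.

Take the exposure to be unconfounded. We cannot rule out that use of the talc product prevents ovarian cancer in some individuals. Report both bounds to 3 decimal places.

p₁ = P(outcome | exposed) = 845/1128 = 0.74911
p₀ = P(outcome | unexposed) = 532/1371 = 0.38804
Under exogeneity alone the bounds on PN are max{0,(p₁−p₀)/p₁} ≤ PN ≤ min{1,(1−p₀)/p₁}.
  lower = (p₁ − p₀)/p₁ = 0.36108 / 0.74911 ≈ 0.4820
  upper = min{1, (1 − p₀)/p₁} = 0.61196 / 0.74911 ≈ 0.8169

0.482 ≤ PN ≤ 0.817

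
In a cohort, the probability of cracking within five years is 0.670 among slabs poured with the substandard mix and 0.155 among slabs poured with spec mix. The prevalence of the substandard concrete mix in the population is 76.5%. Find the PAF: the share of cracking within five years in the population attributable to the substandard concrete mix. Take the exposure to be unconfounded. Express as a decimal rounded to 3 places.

PAF ≈ 0.718

Let p₁ = 0.67, p₀ = 0.155.
Overall risk P(Y=1) = π·p₁ + (1−π)·p₀ = 0.765×0.67 + 0.235×0.155 = 0.54898.
Under exogeneity, PAF = [P(Y=1) − p₀] / P(Y=1).
PAF = (0.54898 − 0.155) / 0.54898 ≈ 0.7177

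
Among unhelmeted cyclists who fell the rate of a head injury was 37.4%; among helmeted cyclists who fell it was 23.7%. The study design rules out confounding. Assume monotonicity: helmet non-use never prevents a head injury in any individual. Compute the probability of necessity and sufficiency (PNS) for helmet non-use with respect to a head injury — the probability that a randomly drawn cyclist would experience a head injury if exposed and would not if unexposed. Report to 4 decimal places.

p₁ = 0.374, p₀ = 0.237.
Under exogeneity and monotonicity, PNS = p₁ − p₀.
PNS = 0.374 − 0.237 = 0.137

PNS ≈ 0.1370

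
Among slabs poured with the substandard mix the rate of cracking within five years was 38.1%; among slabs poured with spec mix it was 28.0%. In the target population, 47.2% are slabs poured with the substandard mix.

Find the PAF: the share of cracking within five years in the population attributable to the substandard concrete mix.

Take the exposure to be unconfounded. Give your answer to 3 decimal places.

PAF ≈ 0.145

p₁ = 0.381, p₀ = 0.28.
Overall risk P(Y=1) = π·p₁ + (1−π)·p₀ = 0.472×0.381 + 0.528×0.28 = 0.32767.
Under exogeneity, PAF = [P(Y=1) − p₀] / P(Y=1).
PAF = (0.32767 − 0.28) / 0.32767 ≈ 0.1455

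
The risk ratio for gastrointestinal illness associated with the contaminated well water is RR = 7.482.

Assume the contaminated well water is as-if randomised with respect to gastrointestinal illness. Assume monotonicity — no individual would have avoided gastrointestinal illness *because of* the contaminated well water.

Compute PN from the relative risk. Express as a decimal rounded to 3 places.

PN ≈ 0.866

Under exogeneity and monotonicity, PN = (RR − 1) / RR = 1 − 1/RR.
PN = (7.482 − 1) / 7.482 = 6.482 / 7.482 ≈ 0.8663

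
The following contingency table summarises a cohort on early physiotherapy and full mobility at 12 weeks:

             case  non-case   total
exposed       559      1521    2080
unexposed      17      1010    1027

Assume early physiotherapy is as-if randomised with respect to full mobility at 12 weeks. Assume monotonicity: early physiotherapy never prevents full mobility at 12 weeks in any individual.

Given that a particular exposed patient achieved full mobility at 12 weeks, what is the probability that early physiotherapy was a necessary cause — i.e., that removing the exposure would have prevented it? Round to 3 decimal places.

p₁ = P(outcome | exposed) = 559/2080 = 0.26875
p₀ = P(outcome | unexposed) = 17/1027 = 0.016553
Under exogeneity and monotonicity, PN = (p₁ − p₀)/p₁.
PN = (0.26875 − 0.016553) / 0.26875 ≈ 0.9384

PN ≈ 0.938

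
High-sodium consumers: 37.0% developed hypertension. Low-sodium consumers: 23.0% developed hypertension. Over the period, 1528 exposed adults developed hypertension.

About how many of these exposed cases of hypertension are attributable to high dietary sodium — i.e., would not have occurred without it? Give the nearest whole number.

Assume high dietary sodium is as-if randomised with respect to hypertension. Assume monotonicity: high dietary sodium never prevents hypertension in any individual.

p₁ = 0.37, p₀ = 0.23.
PN = (p₁ − p₀)/p₁ = (0.37 − 0.23) / 0.37 ≈ 0.37838.
Attributable cases ≈ PN × (exposed cases) = 0.37838 × 1528 ≈ 578.16.

about 578 cases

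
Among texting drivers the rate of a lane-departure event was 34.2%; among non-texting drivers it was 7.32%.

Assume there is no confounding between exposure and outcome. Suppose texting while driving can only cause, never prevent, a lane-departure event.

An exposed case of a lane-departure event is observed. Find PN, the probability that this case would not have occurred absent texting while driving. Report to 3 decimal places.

PN ≈ 0.786

p₁ = 0.342, p₀ = 0.0732.
Under exogeneity and monotonicity, PN = (p₁ − p₀) / p₁.
PN = (0.342 − 0.0732) / 0.342 = 0.2688 / 0.342 ≈ 0.7860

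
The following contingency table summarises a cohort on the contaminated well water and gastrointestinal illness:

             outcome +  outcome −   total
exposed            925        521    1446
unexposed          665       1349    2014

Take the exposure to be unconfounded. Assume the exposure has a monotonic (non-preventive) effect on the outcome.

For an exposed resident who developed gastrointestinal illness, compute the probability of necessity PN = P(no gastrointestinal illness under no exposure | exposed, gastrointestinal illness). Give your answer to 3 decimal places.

PN ≈ 0.484

p₁ = P(outcome | exposed) = 925/1446 = 0.6397
p₀ = P(outcome | unexposed) = 665/2014 = 0.33019
Under exogeneity and monotonicity, PN = (p₁ − p₀)/p₁.
PN = (0.6397 − 0.33019) / 0.6397 ≈ 0.4838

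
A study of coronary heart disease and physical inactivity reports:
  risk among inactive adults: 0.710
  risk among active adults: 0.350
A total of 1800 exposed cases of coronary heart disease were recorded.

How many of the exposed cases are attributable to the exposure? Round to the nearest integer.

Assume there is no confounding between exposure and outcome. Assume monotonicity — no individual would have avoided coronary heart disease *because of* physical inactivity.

about 913 cases

Let p₁ = 0.71, p₀ = 0.35.
PN = (p₁ − p₀)/p₁ = (0.71 − 0.35) / 0.71 ≈ 0.50704.
Attributable cases ≈ PN × (exposed cases) = 0.50704 × 1800 ≈ 912.68.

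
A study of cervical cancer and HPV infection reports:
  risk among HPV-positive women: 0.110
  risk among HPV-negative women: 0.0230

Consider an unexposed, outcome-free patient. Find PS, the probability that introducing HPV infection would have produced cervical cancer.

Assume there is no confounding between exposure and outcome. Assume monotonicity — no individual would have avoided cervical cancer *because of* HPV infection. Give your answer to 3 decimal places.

Let p₁ = 0.11, p₀ = 0.023.
Under exogeneity and monotonicity, PS = (p₁ − p₀) / (1 − p₀).
PS = (0.11 − 0.023) / (1 − 0.023) = 0.087 / 0.977 ≈ 0.0890

PS ≈ 0.089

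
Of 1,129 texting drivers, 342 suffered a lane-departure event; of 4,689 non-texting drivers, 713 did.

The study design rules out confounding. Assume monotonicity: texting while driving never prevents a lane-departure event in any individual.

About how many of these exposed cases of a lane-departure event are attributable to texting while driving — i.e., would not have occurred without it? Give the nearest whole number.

about 170 cases

p₁ = P(outcome | exposed) = 342/1129 = 0.30292
p₀ = P(outcome | unexposed) = 713/4689 = 0.15206
PN = (p₁ − p₀)/p₁ = (0.30292 − 0.15206) / 0.30292 ≈ 0.49803.
Attributable cases ≈ PN × (exposed cases) = 0.49803 × 342 ≈ 170.33.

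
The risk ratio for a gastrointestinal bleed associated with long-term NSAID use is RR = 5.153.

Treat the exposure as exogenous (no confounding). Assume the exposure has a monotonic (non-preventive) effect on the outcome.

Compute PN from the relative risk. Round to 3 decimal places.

PN ≈ 0.806

Under exogeneity and monotonicity, PN = (RR − 1) / RR = 1 − 1/RR.
PN = (5.153 − 1) / 5.153 = 4.153 / 5.153 ≈ 0.8059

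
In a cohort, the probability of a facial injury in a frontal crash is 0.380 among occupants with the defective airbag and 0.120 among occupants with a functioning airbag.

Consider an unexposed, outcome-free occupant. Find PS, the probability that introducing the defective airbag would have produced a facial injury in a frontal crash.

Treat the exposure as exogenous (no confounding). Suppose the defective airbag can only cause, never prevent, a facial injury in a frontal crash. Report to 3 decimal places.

PS ≈ 0.295

Let p₁ = 0.38, p₀ = 0.12.
Under exogeneity and monotonicity, PS = (p₁ − p₀) / (1 − p₀).
PS = (0.38 − 0.12) / (1 − 0.12) = 0.26 / 0.88 ≈ 0.2955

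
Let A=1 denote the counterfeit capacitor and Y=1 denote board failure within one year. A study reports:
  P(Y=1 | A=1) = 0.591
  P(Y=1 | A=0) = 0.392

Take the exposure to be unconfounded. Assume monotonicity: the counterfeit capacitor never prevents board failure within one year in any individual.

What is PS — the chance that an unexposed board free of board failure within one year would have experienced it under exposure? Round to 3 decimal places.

Let p₁ = 0.591, p₀ = 0.392.
Under exogeneity and monotonicity, PS = (p₁ − p₀) / (1 − p₀).
PS = (0.591 − 0.392) / (1 − 0.392) = 0.199 / 0.608 ≈ 0.3273

PS ≈ 0.327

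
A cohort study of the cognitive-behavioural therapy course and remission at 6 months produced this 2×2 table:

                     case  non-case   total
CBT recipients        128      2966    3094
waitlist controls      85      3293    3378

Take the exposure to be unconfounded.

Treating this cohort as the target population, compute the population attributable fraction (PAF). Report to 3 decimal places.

p₁ = P(outcome | exposed) = 128/3094 = 0.04137
p₀ = P(outcome | unexposed) = 85/3378 = 0.025163
Exposure prevalence π = 3094/6472 = 0.47806; overall risk P(Y=1) = 0.032911.
Under exogeneity, PAF = [P(Y=1) − p₀]/P(Y=1).
PAF = (0.032911 − 0.025163) / 0.032911 ≈ 0.2354

PAF ≈ 0.235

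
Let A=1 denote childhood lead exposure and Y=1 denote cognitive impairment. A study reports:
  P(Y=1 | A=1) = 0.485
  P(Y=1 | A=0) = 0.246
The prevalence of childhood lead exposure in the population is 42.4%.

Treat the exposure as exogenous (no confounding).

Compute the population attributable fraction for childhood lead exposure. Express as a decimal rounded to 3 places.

Let p₁ = 0.485, p₀ = 0.246.
Overall risk P(Y=1) = π·p₁ + (1−π)·p₀ = 0.424×0.485 + 0.576×0.246 = 0.34734.
Under exogeneity, PAF = [P(Y=1) − p₀] / P(Y=1).
PAF = (0.34734 − 0.246) / 0.34734 ≈ 0.2918

PAF ≈ 0.292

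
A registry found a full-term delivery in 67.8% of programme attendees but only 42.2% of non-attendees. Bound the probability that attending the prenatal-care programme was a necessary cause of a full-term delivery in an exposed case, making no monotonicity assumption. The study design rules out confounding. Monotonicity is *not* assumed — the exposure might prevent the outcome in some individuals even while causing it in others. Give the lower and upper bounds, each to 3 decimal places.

0.378 ≤ PN ≤ 0.853

p₁ = 0.678, p₀ = 0.422.
Under exogeneity alone the bounds on PN are max{0,(p₁−p₀)/p₁} ≤ PN ≤ min{1,(1−p₀)/p₁}.
  lower = (p₁ − p₀)/p₁ = 0.256 / 0.678 ≈ 0.3776
  upper = min{1, (1 − p₀)/p₁} = 0.578 / 0.678 ≈ 0.8525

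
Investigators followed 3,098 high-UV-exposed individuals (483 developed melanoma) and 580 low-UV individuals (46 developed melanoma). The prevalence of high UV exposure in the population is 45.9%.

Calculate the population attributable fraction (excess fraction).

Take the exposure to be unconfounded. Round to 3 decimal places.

PAF ≈ 0.307

p₁ = P(outcome | exposed) = 483/3098 = 0.15591
p₀ = P(outcome | unexposed) = 46/580 = 0.07931
Overall risk P(Y=1) = π·p₁ + (1−π)·p₀ = 0.459×0.15591 + 0.541×0.07931 = 0.11447.
Under exogeneity, PAF = [P(Y=1) − p₀] / P(Y=1).
PAF = (0.11447 − 0.07931) / 0.11447 ≈ 0.3071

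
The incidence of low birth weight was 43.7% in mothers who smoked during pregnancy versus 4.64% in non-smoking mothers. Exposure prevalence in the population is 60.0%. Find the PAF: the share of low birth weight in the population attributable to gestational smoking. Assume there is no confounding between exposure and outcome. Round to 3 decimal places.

p₁ = 0.437, p₀ = 0.0464.
Overall risk P(Y=1) = π·p₁ + (1−π)·p₀ = 0.6×0.437 + 0.4×0.0464 = 0.28076.
Under exogeneity, PAF = [P(Y=1) − p₀] / P(Y=1).
PAF = (0.28076 − 0.0464) / 0.28076 ≈ 0.8347

PAF ≈ 0.835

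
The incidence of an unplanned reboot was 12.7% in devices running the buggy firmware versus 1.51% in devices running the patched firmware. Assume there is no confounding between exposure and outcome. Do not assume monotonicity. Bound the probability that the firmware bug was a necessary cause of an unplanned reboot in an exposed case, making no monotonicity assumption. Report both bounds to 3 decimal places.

p₁ = 0.127, p₀ = 0.0151.
Under exogeneity alone the bounds on PN are max{0,(p₁−p₀)/p₁} ≤ PN ≤ min{1,(1−p₀)/p₁}.
  lower = (p₁ − p₀)/p₁ = 0.1119 / 0.127 ≈ 0.8811
  upper = min{1, (1 − p₀)/p₁} = 0.9849 / 0.127 ≈ 7.7551 → capped at 1

0.881 ≤ PN ≤ 1.000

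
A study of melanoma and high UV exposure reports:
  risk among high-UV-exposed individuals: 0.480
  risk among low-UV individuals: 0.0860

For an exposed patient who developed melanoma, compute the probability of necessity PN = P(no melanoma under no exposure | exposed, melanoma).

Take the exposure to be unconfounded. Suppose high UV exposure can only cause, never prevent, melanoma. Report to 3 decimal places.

PN ≈ 0.821

Let p₁ = 0.48, p₀ = 0.086.
Under exogeneity and monotonicity, PN = (p₁ − p₀) / p₁.
PN = (0.48 − 0.086) / 0.48 = 0.394 / 0.48 ≈ 0.8208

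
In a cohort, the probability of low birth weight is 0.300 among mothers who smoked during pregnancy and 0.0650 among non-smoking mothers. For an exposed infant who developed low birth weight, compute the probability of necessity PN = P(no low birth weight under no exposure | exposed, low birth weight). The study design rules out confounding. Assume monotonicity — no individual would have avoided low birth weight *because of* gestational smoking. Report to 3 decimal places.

Let p₁ = 0.3, p₀ = 0.065.
Under exogeneity and monotonicity, PN = (p₁ − p₀) / p₁.
PN = (0.3 − 0.065) / 0.3 = 0.235 / 0.3 ≈ 0.7833

PN ≈ 0.783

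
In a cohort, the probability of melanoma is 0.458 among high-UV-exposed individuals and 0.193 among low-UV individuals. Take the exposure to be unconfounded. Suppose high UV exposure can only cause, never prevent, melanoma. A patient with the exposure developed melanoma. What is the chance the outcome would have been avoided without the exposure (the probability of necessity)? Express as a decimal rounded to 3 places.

PN ≈ 0.579

Let p₁ = 0.458, p₀ = 0.193.
Under exogeneity and monotonicity, PN = (p₁ − p₀) / p₁.
PN = (0.458 − 0.193) / 0.458 = 0.265 / 0.458 ≈ 0.5786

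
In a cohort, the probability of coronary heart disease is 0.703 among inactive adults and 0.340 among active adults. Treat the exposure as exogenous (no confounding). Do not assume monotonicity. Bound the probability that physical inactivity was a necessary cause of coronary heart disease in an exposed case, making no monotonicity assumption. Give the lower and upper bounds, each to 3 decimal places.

Let p₁ = 0.703, p₀ = 0.34.
Under exogeneity alone the bounds on PN are max{0,(p₁−p₀)/p₁} ≤ PN ≤ min{1,(1−p₀)/p₁}.
  lower = (p₁ − p₀)/p₁ = 0.363 / 0.703 ≈ 0.5164
  upper = min{1, (1 − p₀)/p₁} = 0.66 / 0.703 ≈ 0.9388

0.516 ≤ PN ≤ 0.939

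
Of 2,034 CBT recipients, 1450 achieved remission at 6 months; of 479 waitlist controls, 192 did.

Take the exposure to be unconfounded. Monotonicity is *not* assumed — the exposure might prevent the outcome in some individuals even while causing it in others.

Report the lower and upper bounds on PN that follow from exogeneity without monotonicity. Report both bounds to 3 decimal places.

p₁ = P(outcome | exposed) = 1450/2034 = 0.71288
p₀ = P(outcome | unexposed) = 192/479 = 0.40084
Under exogeneity alone the bounds on PN are max{0,(p₁−p₀)/p₁} ≤ PN ≤ min{1,(1−p₀)/p₁}.
  lower = (p₁ − p₀)/p₁ = 0.31205 / 0.71288 ≈ 0.4377
  upper = min{1, (1 − p₀)/p₁} = 0.59916 / 0.71288 ≈ 0.8405

0.438 ≤ PN ≤ 0.840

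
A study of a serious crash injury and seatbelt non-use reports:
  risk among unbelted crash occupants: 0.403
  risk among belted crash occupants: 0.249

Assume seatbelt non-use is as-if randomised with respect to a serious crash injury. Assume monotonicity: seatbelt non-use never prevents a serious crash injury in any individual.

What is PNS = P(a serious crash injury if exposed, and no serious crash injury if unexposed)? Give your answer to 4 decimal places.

PNS ≈ 0.1540

Let p₁ = 0.403, p₀ = 0.249.
Under exogeneity and monotonicity, PNS = p₁ − p₀.
PNS = 0.403 − 0.249 = 0.154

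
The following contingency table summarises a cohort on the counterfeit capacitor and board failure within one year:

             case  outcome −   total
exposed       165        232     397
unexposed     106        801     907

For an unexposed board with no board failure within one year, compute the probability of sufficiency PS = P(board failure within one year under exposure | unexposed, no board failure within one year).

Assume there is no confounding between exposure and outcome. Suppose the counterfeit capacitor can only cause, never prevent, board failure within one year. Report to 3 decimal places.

p₁ = P(outcome | exposed) = 165/397 = 0.41562
p₀ = P(outcome | unexposed) = 106/907 = 0.11687
Under exogeneity and monotonicity, PS = (p₁ − p₀)/(1 − p₀).
PS = (0.41562 − 0.11687) / 0.88313 ≈ 0.3383

PS ≈ 0.338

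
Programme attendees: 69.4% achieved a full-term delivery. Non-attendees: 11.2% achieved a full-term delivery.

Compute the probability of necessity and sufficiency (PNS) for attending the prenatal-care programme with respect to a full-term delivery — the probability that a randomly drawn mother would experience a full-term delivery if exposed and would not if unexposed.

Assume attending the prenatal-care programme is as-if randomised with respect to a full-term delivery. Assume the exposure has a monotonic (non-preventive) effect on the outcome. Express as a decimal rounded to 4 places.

PNS ≈ 0.5820

p₁ = 0.694, p₀ = 0.112.
Under exogeneity and monotonicity, PNS = p₁ − p₀.
PNS = 0.694 − 0.112 = 0.582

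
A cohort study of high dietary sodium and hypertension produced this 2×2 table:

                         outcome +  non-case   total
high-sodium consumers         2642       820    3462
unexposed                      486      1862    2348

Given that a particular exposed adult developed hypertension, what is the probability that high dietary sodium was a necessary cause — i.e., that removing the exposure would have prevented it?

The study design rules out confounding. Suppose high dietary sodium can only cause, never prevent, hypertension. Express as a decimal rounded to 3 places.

PN ≈ 0.729

p₁ = P(outcome | exposed) = 2642/3462 = 0.76314
p₀ = P(outcome | unexposed) = 486/2348 = 0.20698
Under exogeneity and monotonicity, PN = (p₁ − p₀) / p₁.
PN = (0.76314 − 0.20698) / 0.76314 = 0.55616 / 0.76314 ≈ 0.7288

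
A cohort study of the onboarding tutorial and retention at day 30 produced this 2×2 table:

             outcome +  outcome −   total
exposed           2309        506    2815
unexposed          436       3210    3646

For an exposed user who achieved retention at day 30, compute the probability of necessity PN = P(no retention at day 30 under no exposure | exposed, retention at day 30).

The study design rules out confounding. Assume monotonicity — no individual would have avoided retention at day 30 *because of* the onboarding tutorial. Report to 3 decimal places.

p₁ = P(outcome | exposed) = 2309/2815 = 0.82025
p₀ = P(outcome | unexposed) = 436/3646 = 0.11958
Under exogeneity and monotonicity, PN = (p₁ − p₀) / p₁.
PN = (0.82025 − 0.11958) / 0.82025 = 0.70067 / 0.82025 ≈ 0.8542

PN ≈ 0.854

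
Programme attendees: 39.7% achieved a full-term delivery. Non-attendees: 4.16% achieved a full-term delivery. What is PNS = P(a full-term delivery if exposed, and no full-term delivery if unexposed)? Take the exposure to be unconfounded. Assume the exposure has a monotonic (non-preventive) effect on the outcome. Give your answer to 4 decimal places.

p₁ = 0.397, p₀ = 0.0416.
Under exogeneity and monotonicity, PNS = p₁ − p₀.
PNS = 0.397 − 0.0416 = 0.3554

PNS ≈ 0.3554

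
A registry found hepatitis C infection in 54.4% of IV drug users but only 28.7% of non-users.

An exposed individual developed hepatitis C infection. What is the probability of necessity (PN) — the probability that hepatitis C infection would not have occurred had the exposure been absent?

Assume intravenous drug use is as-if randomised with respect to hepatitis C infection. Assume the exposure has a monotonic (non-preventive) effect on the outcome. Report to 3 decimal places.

p₁ = 0.544, p₀ = 0.287.
Under exogeneity and monotonicity, PN = (p₁ − p₀) / p₁.
PN = (0.544 − 0.287) / 0.544 = 0.257 / 0.544 ≈ 0.4724

PN ≈ 0.472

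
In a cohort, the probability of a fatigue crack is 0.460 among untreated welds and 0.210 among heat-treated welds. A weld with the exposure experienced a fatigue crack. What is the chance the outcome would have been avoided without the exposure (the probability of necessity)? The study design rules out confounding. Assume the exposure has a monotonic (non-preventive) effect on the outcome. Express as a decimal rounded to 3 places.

PN ≈ 0.543

Let p₁ = 0.46, p₀ = 0.21.
Under exogeneity and monotonicity, PN = (p₁ − p₀) / p₁.
PN = (0.46 − 0.21) / 0.46 = 0.25 / 0.46 ≈ 0.5435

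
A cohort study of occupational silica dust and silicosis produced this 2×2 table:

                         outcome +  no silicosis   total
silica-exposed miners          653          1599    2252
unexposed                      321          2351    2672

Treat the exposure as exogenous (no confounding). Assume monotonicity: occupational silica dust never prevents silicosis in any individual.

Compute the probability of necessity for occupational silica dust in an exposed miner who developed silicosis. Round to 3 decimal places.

PN ≈ 0.586

p₁ = P(outcome | exposed) = 653/2252 = 0.28996
p₀ = P(outcome | unexposed) = 321/2672 = 0.12013
Under exogeneity and monotonicity, PN = (p₁ − p₀) / p₁.
PN = (0.28996 − 0.12013) / 0.28996 = 0.16983 / 0.28996 ≈ 0.5857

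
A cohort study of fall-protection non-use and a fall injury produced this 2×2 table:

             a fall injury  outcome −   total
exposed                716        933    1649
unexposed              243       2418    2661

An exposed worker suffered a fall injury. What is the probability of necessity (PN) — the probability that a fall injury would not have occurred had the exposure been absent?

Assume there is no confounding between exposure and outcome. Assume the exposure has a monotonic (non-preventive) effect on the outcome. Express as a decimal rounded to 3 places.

p₁ = P(outcome | exposed) = 716/1649 = 0.4342
p₀ = P(outcome | unexposed) = 243/2661 = 0.091319
Under exogeneity and monotonicity, PN = (p₁ − p₀)/p₁.
PN = (0.4342 − 0.091319) / 0.4342 ≈ 0.7897

PN ≈ 0.790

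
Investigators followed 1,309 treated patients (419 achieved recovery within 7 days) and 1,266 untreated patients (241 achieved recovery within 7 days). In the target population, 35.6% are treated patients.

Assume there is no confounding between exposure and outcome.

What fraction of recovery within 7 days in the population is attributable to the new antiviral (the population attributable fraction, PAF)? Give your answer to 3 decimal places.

PAF ≈ 0.195

p₁ = P(outcome | exposed) = 419/1309 = 0.32009
p₀ = P(outcome | unexposed) = 241/1266 = 0.19036
Overall risk P(Y=1) = π·p₁ + (1−π)·p₀ = 0.356×0.32009 + 0.644×0.19036 = 0.23655.
Under exogeneity, PAF = [P(Y=1) − p₀] / P(Y=1).
PAF = (0.23655 − 0.19036) / 0.23655 ≈ 0.1952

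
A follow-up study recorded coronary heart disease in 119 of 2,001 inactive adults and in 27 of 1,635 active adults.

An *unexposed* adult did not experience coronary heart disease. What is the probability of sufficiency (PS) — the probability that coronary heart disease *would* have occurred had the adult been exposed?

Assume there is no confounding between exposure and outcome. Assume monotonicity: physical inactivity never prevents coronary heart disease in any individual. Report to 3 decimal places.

PS ≈ 0.044

p₁ = P(outcome | exposed) = 119/2001 = 0.05947
p₀ = P(outcome | unexposed) = 27/1635 = 0.016514
Under exogeneity and monotonicity, PS = (p₁ − p₀) / (1 − p₀).
PS = (0.05947 − 0.016514) / (1 − 0.016514) = 0.042957 / 0.98349 ≈ 0.0437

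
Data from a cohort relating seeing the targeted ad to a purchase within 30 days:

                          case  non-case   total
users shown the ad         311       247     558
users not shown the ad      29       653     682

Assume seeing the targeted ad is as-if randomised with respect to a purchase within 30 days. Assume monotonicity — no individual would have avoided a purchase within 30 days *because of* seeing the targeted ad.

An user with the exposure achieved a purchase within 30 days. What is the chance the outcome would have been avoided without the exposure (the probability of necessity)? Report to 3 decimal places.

p₁ = P(outcome | exposed) = 311/558 = 0.55735
p₀ = P(outcome | unexposed) = 29/682 = 0.042522
Under exogeneity and monotonicity, PN = (p₁ − p₀) / p₁.
PN = (0.55735 − 0.042522) / 0.55735 = 0.51483 / 0.55735 ≈ 0.9237

PN ≈ 0.924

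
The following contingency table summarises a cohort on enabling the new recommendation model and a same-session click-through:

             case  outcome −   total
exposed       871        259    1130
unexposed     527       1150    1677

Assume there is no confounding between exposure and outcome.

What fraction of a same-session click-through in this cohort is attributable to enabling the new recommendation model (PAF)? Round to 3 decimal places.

p₁ = P(outcome | exposed) = 871/1130 = 0.7708
p₀ = P(outcome | unexposed) = 527/1677 = 0.31425
Exposure prevalence π = 1130/2807 = 0.40257; overall risk P(Y=1) = 0.49804.
Under exogeneity, PAF = [P(Y=1) − p₀]/P(Y=1).
PAF = (0.49804 − 0.31425) / 0.49804 ≈ 0.3690

PAF ≈ 0.369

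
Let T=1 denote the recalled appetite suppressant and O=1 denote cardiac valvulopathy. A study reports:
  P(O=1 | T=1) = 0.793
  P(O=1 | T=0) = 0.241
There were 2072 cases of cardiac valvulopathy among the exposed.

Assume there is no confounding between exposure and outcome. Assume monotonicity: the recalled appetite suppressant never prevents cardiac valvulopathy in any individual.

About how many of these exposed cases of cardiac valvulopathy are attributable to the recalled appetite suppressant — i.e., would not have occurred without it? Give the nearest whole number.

Let p₁ = 0.793, p₀ = 0.241.
PN = (p₁ − p₀)/p₁ = (0.793 − 0.241) / 0.793 ≈ 0.69609.
Attributable cases ≈ PN × (exposed cases) = 0.69609 × 2072 ≈ 1442.30.

about 1442 cases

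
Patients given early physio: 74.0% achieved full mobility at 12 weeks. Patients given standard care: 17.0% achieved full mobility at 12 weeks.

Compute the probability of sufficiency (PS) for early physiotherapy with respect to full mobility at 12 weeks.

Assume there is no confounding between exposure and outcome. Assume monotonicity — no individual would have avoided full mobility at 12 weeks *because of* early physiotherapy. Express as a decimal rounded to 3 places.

p₁ = 0.74, p₀ = 0.17.
Under exogeneity and monotonicity, PS = (p₁ − p₀) / (1 − p₀).
PS = (0.74 − 0.17) / (1 − 0.17) = 0.57 / 0.83 ≈ 0.6867

PS ≈ 0.687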